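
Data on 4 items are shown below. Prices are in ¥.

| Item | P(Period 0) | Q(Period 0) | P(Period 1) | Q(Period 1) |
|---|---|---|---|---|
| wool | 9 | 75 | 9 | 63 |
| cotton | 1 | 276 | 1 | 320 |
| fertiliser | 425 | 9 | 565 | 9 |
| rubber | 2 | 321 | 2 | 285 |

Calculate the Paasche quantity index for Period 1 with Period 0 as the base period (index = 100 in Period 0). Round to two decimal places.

Paasche quantity index uses current-period prices as weights.
ΣP(Period 1)·Q(Period 1) = 9×63 + 1×320 + 565×9 + 2×285 = 567 + 320 + 5085 + 570 = 6542
ΣP(Period 1)·Q(Period 0) = 9×75 + 1×276 + 565×9 + 2×321 = 675 + 276 + 5085 + 642 = 6678
Index = 6542 / 6678 × 100 = 97.9635

97.96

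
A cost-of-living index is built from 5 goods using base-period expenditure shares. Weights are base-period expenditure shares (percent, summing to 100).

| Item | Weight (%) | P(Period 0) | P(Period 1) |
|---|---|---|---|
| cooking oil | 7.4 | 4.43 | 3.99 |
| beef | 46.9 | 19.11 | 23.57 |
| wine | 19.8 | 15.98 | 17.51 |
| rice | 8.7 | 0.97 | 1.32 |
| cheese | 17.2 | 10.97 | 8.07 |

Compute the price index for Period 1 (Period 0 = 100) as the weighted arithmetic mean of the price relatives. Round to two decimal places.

110.70

cooking oil: 7.4 × (3.99/4.43) = 7.4 × 0.900677 = 6.6650
beef: 46.9 × (23.57/19.11) = 46.9 × 1.233386 = 57.8458
wine: 19.8 × (17.51/15.98) = 19.8 × 1.095745 = 21.6957
rice: 8.7 × (1.32/0.97) = 8.7 × 1.360825 = 11.8392
cheese: 17.2 × (8.07/10.97) = 17.2 × 0.735643 = 12.6531
Index = Σ wᵢ·(p₁ᵢ/p₀ᵢ) = 6.6650 + 57.8458 + 21.6957 + 11.8392 + 12.6531 = 110.6988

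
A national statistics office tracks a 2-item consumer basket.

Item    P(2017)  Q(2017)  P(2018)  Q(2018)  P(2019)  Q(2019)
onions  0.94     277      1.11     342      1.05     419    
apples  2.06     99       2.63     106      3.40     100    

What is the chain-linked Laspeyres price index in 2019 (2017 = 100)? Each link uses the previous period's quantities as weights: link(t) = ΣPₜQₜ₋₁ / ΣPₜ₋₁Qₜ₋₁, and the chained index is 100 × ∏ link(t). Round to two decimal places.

Link 2017→2018:
ΣP(2018)Q(2017) = 1.11×277 + 2.63×99 = 307.47 + 260.37 = 567.84
ΣP(2017)Q(2017) = 0.94×277 + 2.06×99 = 260.38 + 203.94 = 464.32
link = 567.84/464.32 = 1.222950
Link 2018→2019:
ΣP(2019)Q(2018) = 1.05×342 + 3.40×106 = 359.1 + 360.4 = 719.5
ΣP(2018)Q(2018) = 1.11×342 + 2.63×106 = 379.62 + 278.78 = 658.4
link = 719.5/658.4 = 1.092801
Chained index = 100 × 1.222950 × 1.092801 = 133.6440

133.64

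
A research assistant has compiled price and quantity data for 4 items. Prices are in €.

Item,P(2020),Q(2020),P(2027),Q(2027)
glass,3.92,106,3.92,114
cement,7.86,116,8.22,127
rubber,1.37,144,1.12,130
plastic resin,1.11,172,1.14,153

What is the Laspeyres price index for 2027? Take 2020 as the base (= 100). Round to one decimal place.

Laspeyres price index uses base-period quantities as weights.
ΣP(2027)·Q(2020) = 3.92×106 + 8.22×116 + 1.12×144 + 1.14×172 = 415.52 + 953.52 + 161.28 + 196.08 = 1726.4
ΣP(2020)·Q(2020) = 3.92×106 + 7.86×116 + 1.37×144 + 1.11×172 = 415.52 + 911.76 + 197.28 + 190.92 = 1715.48
Index = 1726.4 / 1715.48 × 100 = 100.6366

100.6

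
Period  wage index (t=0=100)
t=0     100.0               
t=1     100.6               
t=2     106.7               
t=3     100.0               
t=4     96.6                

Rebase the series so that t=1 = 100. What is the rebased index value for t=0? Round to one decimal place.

Rebased(t=0) = 100.0 / 100.6 × 100 = 99.4036

99.4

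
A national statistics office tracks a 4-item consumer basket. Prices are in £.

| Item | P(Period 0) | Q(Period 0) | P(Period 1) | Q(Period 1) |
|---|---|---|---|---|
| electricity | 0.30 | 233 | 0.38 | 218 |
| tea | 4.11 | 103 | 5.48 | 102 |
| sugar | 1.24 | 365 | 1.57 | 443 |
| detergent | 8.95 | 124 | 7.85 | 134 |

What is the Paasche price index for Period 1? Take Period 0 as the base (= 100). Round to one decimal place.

107.0

Paasche price index uses current-period quantities as weights.
ΣP(Period 1)·Q(Period 1) = 0.38×218 + 5.48×102 + 1.57×443 + 7.85×134 = 82.84 + 558.96 + 695.51 + 1051.9 = 2389.21
ΣP(Period 0)·Q(Period 1) = 0.30×218 + 4.11×102 + 1.24×443 + 8.95×134 = 65.4 + 419.22 + 549.32 + 1199.3 = 2233.24
Index = 2389.21 / 2233.24 × 100 = 106.9840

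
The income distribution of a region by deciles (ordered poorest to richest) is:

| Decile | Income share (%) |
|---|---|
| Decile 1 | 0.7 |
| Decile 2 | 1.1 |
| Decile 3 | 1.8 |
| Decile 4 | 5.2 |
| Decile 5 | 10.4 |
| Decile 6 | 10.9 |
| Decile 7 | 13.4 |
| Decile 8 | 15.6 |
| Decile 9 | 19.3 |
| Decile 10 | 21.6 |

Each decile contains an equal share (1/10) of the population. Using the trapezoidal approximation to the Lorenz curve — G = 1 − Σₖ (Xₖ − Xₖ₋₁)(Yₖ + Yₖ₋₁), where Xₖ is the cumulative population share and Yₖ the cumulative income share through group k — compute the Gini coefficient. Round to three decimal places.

Cumulative income shares Yₖ: 0.0070, 0.0180, 0.0360, 0.0880, 0.1920, 0.3010, 0.4350, 0.5910, 0.7840, 1.0000
Σ (Xₖ−Xₖ₋₁)(Yₖ+Yₖ₋₁) = (1/10)(0.0070+0.0000) + (1/10)(0.0180+0.0070) + (1/10)(0.0360+0.0180) + (1/10)(0.0880+0.0360) + (1/10)(0.1920+0.0880) + (1/10)(0.3010+0.1920) + (1/10)(0.4350+0.3010) + (1/10)(0.5910+0.4350) + (1/10)(0.7840+0.5910) + (1/10)(1.0000+0.7840)
  = 0.0007 + 0.0025 + 0.0054 + 0.0124 + 0.0280 + 0.0493 + 0.0736 + 0.1026 + 0.1375 + 0.1784 = 0.5904
G = 1 − 0.5904 = 0.4096

0.410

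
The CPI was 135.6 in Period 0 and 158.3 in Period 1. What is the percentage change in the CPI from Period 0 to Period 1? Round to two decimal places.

Change = (158.3 − 135.6) / 135.6 × 100
       = 22.7 / 135.6 × 100 = 16.7404%

16.74%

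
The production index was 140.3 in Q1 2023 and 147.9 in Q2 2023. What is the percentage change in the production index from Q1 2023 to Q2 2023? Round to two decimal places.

Change = (147.9 − 140.3) / 140.3 × 100
       = 7.6 / 140.3 × 100 = 5.4170%

5.42%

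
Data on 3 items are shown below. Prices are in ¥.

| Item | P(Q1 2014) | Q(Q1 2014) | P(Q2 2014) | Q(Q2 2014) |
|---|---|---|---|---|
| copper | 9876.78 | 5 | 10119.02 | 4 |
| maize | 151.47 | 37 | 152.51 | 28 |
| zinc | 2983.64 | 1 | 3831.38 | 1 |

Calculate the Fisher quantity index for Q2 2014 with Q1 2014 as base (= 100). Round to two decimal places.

80.74

Laspeyres component (base-period weights):
ΣP(Q1 2014)Q(Q2 2014) = 9876.78×4 + 151.47×28 + 2983.64×1 = 39507.12 + 4241.16 + 2983.64 = 46731.92
ΣP(Q1 2014)Q(Q1 2014) = 9876.78×5 + 151.47×37 + 2983.64×1 = 49383.9 + 5604.39 + 2983.64 = 57971.93
L = 46731.92 / 57971.93 × 100 = 80.6113
Paasche component (current-period weights):
ΣP(Q2 2014)Q(Q2 2014) = 10119.02×4 + 152.51×28 + 3831.38×1 = 40476.08 + 4270.28 + 3831.38 = 48577.74
ΣP(Q2 2014)Q(Q1 2014) = 10119.02×5 + 152.51×37 + 3831.38×1 = 50595.1 + 5642.87 + 3831.38 = 60069.35
P = 48577.74 / 60069.35 × 100 = 80.8694
Fisher = √(L × P) = √(80.6113 × 80.8694) = 80.7403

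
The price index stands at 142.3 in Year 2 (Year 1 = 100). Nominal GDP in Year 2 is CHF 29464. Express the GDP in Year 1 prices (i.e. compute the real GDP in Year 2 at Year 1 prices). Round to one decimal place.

Real = Nominal ÷ (Index/100) = 29464 ÷ (142.3/100)
     = 29464 ÷ 1.423 = 20705.5517

20705.6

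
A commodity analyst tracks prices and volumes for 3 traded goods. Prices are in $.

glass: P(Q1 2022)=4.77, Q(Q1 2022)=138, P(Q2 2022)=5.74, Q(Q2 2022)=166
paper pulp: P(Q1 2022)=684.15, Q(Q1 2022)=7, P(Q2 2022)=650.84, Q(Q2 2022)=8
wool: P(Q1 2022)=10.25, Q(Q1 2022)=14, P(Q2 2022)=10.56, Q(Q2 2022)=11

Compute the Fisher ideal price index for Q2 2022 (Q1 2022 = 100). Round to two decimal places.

98.35

Laspeyres component (base-period weights):
ΣP(Q2 2022)Q(Q1 2022) = 5.74×138 + 650.84×7 + 10.56×14 = 792.12 + 4555.88 + 147.84 = 5495.84
ΣP(Q1 2022)Q(Q1 2022) = 4.77×138 + 684.15×7 + 10.25×14 = 658.26 + 4789.05 + 143.5 = 5590.81
L = 5495.84 / 5590.81 × 100 = 98.3013
Paasche component (current-period weights):
ΣP(Q2 2022)Q(Q2 2022) = 5.74×166 + 650.84×8 + 10.56×11 = 952.84 + 5206.72 + 116.16 = 6275.72
ΣP(Q1 2022)Q(Q2 2022) = 4.77×166 + 684.15×8 + 10.25×11 = 791.82 + 5473.2 + 112.75 = 6377.77
P = 6275.72 / 6377.77 × 100 = 98.3999
Fisher = √(L × P) = √(98.3013 × 98.3999) = 98.3506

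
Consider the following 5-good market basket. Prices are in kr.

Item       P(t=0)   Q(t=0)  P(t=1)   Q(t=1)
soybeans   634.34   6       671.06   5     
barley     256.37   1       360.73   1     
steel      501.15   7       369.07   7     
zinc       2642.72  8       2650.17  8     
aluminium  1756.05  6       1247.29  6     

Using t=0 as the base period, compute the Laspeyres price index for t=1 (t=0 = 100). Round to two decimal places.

90.85

Laspeyres price index uses base-period quantities as weights.
ΣP(t=1)·Q(t=0) = 671.06×6 + 360.73×1 + 369.07×7 + 2650.17×8 + 1247.29×6 = 4026.36 + 360.73 + 2583.49 + 21201.36 + 7483.74 = 35655.68
ΣP(t=0)·Q(t=0) = 634.34×6 + 256.37×1 + 501.15×7 + 2642.72×8 + 1756.05×6 = 3806.04 + 256.37 + 3508.05 + 21141.76 + 10536.3 = 39248.52
Index = 35655.68 / 39248.52 × 100 = 90.8459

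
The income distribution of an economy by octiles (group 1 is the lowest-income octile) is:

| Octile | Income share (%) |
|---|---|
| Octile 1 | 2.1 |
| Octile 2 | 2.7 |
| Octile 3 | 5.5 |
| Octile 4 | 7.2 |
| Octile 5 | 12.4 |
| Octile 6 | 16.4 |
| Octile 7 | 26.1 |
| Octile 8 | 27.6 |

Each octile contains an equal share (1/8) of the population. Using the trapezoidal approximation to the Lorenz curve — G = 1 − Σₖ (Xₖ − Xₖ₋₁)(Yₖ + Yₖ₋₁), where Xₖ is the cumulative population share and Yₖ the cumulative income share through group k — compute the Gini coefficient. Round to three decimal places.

Cumulative income shares Yₖ: 0.0210, 0.0480, 0.1030, 0.1750, 0.2990, 0.4630, 0.7240, 1.0000
Σ (Xₖ−Xₖ₋₁)(Yₖ+Yₖ₋₁) = (1/8)(0.0210+0.0000) + (1/8)(0.0480+0.0210) + (1/8)(0.1030+0.0480) + (1/8)(0.1750+0.1030) + (1/8)(0.2990+0.1750) + (1/8)(0.4630+0.2990) + (1/8)(0.7240+0.4630) + (1/8)(1.0000+0.7240)
  = 0.0026 + 0.0086 + 0.0189 + 0.0348 + 0.0593 + 0.0953 + 0.1484 + 0.2155 = 0.5833
G = 1 − 0.5833 = 0.4167

0.417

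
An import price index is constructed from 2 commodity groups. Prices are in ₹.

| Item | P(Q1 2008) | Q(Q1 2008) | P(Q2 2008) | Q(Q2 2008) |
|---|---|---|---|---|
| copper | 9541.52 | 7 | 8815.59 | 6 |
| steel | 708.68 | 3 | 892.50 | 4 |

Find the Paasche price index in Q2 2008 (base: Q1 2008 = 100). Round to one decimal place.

Paasche price index uses current-period quantities as weights.
ΣP(Q2 2008)·Q(Q2 2008) = 8815.59×6 + 892.50×4 = 52893.54 + 3570 = 56463.54
ΣP(Q1 2008)·Q(Q2 2008) = 9541.52×6 + 708.68×4 = 57249.12 + 2834.72 = 60083.84
Index = 56463.54 / 60083.84 × 100 = 93.9746

94.0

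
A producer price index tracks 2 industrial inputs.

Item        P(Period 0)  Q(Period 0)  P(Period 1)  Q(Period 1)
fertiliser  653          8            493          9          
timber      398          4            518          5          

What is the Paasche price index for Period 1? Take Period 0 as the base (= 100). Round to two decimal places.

89.32

Paasche price index uses current-period quantities as weights.
ΣP(Period 1)·Q(Period 1) = 493×9 + 518×5 = 4437 + 2590 = 7027
ΣP(Period 0)·Q(Period 1) = 653×9 + 398×5 = 5877 + 1990 = 7867
Index = 7027 / 7867 × 100 = 89.3225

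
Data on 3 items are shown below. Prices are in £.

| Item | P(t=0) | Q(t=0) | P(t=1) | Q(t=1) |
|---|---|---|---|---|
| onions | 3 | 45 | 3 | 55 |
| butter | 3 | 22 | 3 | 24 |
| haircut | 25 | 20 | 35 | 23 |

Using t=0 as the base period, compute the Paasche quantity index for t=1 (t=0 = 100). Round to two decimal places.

Paasche quantity index uses current-period prices as weights.
ΣP(t=1)·Q(t=1) = 3×55 + 3×24 + 35×23 = 165 + 72 + 805 = 1042
ΣP(t=1)·Q(t=0) = 3×45 + 3×22 + 35×20 = 135 + 66 + 700 = 901
Index = 1042 / 901 × 100 = 115.6493

115.65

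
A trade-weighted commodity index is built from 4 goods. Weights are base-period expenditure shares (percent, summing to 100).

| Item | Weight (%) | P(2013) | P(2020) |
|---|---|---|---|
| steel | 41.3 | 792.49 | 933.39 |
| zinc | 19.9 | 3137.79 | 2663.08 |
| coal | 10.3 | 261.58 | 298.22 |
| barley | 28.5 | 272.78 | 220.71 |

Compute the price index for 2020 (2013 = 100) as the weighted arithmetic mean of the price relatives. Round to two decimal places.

100.33

steel: 41.3 × (933.39/792.49) = 41.3 × 1.177794 = 48.6429
zinc: 19.9 × (2663.08/3137.79) = 19.9 × 0.848712 = 16.8894
coal: 10.3 × (298.22/261.58) = 10.3 × 1.140072 = 11.7427
barley: 28.5 × (220.71/272.78) = 28.5 × 0.809114 = 23.0597
Index = Σ wᵢ·(p₁ᵢ/p₀ᵢ) = 48.6429 + 16.8894 + 11.7427 + 23.0597 = 100.3347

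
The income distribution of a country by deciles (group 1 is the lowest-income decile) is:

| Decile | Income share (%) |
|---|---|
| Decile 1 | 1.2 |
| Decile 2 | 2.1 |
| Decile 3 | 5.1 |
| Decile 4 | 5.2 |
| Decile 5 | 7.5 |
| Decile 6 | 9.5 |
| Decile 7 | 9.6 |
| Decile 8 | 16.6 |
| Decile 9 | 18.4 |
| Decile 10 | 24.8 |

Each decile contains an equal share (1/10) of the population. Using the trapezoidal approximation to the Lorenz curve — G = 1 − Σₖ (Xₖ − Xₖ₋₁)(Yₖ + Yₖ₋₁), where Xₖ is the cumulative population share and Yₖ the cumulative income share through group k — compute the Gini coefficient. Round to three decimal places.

0.399

Cumulative income shares Yₖ: 0.0120, 0.0330, 0.0840, 0.1360, 0.2110, 0.3060, 0.4020, 0.5680, 0.7520, 1.0000
Σ (Xₖ−Xₖ₋₁)(Yₖ+Yₖ₋₁) = (1/10)(0.0120+0.0000) + (1/10)(0.0330+0.0120) + (1/10)(0.0840+0.0330) + (1/10)(0.1360+0.0840) + (1/10)(0.2110+0.1360) + (1/10)(0.3060+0.2110) + (1/10)(0.4020+0.3060) + (1/10)(0.5680+0.4020) + (1/10)(0.7520+0.5680) + (1/10)(1.0000+0.7520)
  = 0.0012 + 0.0045 + 0.0117 + 0.0220 + 0.0347 + 0.0517 + 0.0708 + 0.0970 + 0.1320 + 0.1752 = 0.6008
G = 1 − 0.6008 = 0.3992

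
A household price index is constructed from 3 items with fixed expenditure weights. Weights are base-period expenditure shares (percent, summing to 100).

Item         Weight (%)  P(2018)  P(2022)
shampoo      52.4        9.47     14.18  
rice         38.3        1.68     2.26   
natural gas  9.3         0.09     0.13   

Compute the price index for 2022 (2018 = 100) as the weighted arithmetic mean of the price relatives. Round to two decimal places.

143.42

shampoo: 52.4 × (14.18/9.47) = 52.4 × 1.497360 = 78.4617
rice: 38.3 × (2.26/1.68) = 38.3 × 1.345238 = 51.5226
natural gas: 9.3 × (0.13/0.09) = 9.3 × 1.444444 = 13.4333
Index = Σ wᵢ·(p₁ᵢ/p₀ᵢ) = 78.4617 + 51.5226 + 13.4333 = 143.4176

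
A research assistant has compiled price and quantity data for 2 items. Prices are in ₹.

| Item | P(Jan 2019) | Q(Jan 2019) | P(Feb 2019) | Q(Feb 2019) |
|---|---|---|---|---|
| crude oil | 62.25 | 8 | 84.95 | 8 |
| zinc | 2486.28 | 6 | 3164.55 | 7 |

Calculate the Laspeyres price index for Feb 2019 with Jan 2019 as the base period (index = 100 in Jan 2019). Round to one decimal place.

Laspeyres price index uses base-period quantities as weights.
ΣP(Feb 2019)·Q(Jan 2019) = 84.95×8 + 3164.55×6 = 679.6 + 18987.3 = 19666.9
ΣP(Jan 2019)·Q(Jan 2019) = 62.25×8 + 2486.28×6 = 498 + 14917.68 = 15415.68
Index = 19666.9 / 15415.68 × 100 = 127.5772

127.6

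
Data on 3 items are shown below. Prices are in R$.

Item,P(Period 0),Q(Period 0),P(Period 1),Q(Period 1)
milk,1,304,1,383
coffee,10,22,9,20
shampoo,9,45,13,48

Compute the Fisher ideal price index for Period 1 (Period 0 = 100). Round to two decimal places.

116.98

Laspeyres component (base-period weights):
ΣP(Period 1)Q(Period 0) = 1×304 + 9×22 + 13×45 = 304 + 198 + 585 = 1087
ΣP(Period 0)Q(Period 0) = 1×304 + 10×22 + 9×45 = 304 + 220 + 405 = 929
L = 1087 / 929 × 100 = 117.0075
Paasche component (current-period weights):
ΣP(Period 1)Q(Period 1) = 1×383 + 9×20 + 13×48 = 383 + 180 + 624 = 1187
ΣP(Period 0)Q(Period 1) = 1×383 + 10×20 + 9×48 = 383 + 200 + 432 = 1015
P = 1187 / 1015 × 100 = 116.9458
Fisher = √(L × P) = √(117.0075 × 116.9458) = 116.9767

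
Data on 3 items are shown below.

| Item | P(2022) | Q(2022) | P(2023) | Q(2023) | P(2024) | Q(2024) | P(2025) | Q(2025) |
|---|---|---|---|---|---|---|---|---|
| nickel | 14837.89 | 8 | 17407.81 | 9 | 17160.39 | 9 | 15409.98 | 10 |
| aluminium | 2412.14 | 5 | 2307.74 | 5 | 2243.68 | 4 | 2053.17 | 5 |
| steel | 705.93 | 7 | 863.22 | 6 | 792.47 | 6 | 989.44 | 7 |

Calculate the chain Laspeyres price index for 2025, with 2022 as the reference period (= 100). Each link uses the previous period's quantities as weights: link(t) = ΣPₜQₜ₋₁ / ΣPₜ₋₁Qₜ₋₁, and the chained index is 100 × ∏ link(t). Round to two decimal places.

Link 2022→2023:
ΣP(2023)Q(2022) = 17407.81×8 + 2307.74×5 + 863.22×7 = 139262.48 + 11538.7 + 6042.54 = 156843.72
ΣP(2022)Q(2022) = 14837.89×8 + 2412.14×5 + 705.93×7 = 118703.12 + 12060.7 + 4941.51 = 135705.33
link = 156843.72/135705.33 = 1.155767
Link 2023→2024:
ΣP(2024)Q(2023) = 17160.39×9 + 2243.68×5 + 792.47×6 = 154443.51 + 11218.4 + 4754.82 = 170416.73
ΣP(2023)Q(2023) = 17407.81×9 + 2307.74×5 + 863.22×6 = 156670.29 + 11538.7 + 5179.32 = 173388.31
link = 170416.73/173388.31 = 0.982862
Link 2024→2025:
ΣP(2025)Q(2024) = 15409.98×9 + 2053.17×4 + 989.44×6 = 138689.82 + 8212.68 + 5936.64 = 152839.14
ΣP(2024)Q(2024) = 17160.39×9 + 2243.68×4 + 792.47×6 = 154443.51 + 8974.72 + 4754.82 = 168173.05
link = 152839.14/168173.05 = 0.908821
Chained index = 100 × 1.155767 × 0.982862 × 0.908821 = 103.2383

103.24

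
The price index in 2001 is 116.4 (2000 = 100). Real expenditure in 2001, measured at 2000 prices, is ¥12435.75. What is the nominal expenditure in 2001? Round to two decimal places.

14475.21

Nominal = Real × (Index/100) = 12435.75 × (116.4/100)
        = 12435.75 × 1.164 = 14475.2130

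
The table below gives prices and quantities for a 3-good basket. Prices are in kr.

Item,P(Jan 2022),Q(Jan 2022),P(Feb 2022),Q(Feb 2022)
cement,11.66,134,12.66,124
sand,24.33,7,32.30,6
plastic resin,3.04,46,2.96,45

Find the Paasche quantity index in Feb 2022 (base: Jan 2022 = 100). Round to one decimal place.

Paasche quantity index uses current-period prices as weights.
ΣP(Feb 2022)·Q(Feb 2022) = 12.66×124 + 32.30×6 + 2.96×45 = 1569.84 + 193.8 + 133.2 = 1896.84
ΣP(Feb 2022)·Q(Jan 2022) = 12.66×134 + 32.30×7 + 2.96×46 = 1696.44 + 226.1 + 136.16 = 2058.7
Index = 1896.84 / 2058.7 × 100 = 92.1378

92.1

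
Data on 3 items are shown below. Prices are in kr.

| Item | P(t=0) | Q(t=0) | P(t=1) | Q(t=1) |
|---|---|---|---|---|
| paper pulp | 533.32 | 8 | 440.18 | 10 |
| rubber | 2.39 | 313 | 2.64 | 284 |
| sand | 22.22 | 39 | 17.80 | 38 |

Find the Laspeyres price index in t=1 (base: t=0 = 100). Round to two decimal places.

85.73

Laspeyres price index uses base-period quantities as weights.
ΣP(t=1)·Q(t=0) = 440.18×8 + 2.64×313 + 17.80×39 = 3521.44 + 826.32 + 694.2 = 5041.96
ΣP(t=0)·Q(t=0) = 533.32×8 + 2.39×313 + 22.22×39 = 4266.56 + 748.07 + 866.58 = 5881.21
Index = 5041.96 / 5881.21 × 100 = 85.7300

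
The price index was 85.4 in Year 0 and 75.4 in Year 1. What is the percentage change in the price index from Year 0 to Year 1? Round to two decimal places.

-11.71%

Change = (75.4 − 85.4) / 85.4 × 100
       = -10.0 / 85.4 × 100 = -11.7096%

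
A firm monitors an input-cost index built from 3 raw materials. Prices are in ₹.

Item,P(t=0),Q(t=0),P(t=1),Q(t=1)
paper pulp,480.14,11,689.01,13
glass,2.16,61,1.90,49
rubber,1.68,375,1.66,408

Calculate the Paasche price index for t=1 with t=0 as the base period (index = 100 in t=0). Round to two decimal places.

Paasche price index uses current-period quantities as weights.
ΣP(t=1)·Q(t=1) = 689.01×13 + 1.90×49 + 1.66×408 = 8957.13 + 93.1 + 677.28 = 9727.51
ΣP(t=0)·Q(t=1) = 480.14×13 + 2.16×49 + 1.68×408 = 6241.82 + 105.84 + 685.44 = 7033.1
Index = 9727.51 / 7033.1 × 100 = 138.3104

138.31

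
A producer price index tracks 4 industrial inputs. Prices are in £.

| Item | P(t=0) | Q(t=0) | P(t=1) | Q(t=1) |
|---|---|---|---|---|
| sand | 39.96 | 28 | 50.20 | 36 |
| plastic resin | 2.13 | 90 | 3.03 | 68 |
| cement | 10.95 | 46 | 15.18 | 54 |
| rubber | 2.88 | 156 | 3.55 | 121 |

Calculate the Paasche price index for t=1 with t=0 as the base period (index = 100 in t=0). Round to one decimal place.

129.3

Paasche price index uses current-period quantities as weights.
ΣP(t=1)·Q(t=1) = 50.20×36 + 3.03×68 + 15.18×54 + 3.55×121 = 1807.2 + 206.04 + 819.72 + 429.55 = 3262.51
ΣP(t=0)·Q(t=1) = 39.96×36 + 2.13×68 + 10.95×54 + 2.88×121 = 1438.56 + 144.84 + 591.3 + 348.48 = 2523.18
Index = 3262.51 / 2523.18 × 100 = 129.3015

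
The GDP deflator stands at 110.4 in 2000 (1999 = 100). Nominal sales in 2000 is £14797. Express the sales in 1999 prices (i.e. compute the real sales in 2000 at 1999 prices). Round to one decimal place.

13403.1

Real = Nominal ÷ (Index/100) = 14797 ÷ (110.4/100)
     = 14797 ÷ 1.104 = 13403.0797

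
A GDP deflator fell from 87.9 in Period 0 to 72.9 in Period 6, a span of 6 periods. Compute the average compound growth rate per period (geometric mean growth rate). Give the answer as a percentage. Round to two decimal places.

-3.07%

Growth factor = (72.9/87.9)^(1/6) = (0.829352)^(1/6) = 0.969296
Growth rate = 0.969296 − 1 = -0.030704 = -3.0704%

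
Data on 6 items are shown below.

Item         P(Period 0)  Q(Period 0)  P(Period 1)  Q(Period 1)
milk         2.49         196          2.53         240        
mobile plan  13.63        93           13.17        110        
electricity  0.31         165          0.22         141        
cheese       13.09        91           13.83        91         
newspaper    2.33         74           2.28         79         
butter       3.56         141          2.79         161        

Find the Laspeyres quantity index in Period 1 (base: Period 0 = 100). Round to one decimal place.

Laspeyres quantity index uses base-period prices as weights.
ΣP(Period 0)·Q(Period 1) = 2.49×240 + 13.63×110 + 0.31×141 + 13.09×91 + 2.33×79 + 3.56×161 = 597.6 + 1499.3 + 43.71 + 1191.19 + 184.07 + 573.16 = 4089.03
ΣP(Period 0)·Q(Period 0) = 2.49×196 + 13.63×93 + 0.31×165 + 13.09×91 + 2.33×74 + 3.56×141 = 488.04 + 1267.59 + 51.15 + 1191.19 + 172.42 + 501.96 = 3672.35
Index = 4089.03 / 3672.35 × 100 = 111.3464

111.3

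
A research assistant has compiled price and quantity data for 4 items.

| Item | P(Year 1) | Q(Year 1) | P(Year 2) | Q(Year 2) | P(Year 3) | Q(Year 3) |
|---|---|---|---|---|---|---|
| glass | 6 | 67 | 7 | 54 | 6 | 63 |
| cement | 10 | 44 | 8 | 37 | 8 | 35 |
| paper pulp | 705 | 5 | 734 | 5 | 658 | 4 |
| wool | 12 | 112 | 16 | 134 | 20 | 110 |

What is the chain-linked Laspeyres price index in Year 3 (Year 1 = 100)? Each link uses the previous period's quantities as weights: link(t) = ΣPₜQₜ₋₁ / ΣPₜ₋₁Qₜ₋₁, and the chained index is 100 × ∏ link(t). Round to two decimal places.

Link Year 1→Year 2:
ΣP(Year 2)Q(Year 1) = 7×67 + 8×44 + 734×5 + 16×112 = 469 + 352 + 3670 + 1792 = 6283
ΣP(Year 1)Q(Year 1) = 6×67 + 10×44 + 705×5 + 12×112 = 402 + 440 + 3525 + 1344 = 5711
link = 6283/5711 = 1.100158
Link Year 2→Year 3:
ΣP(Year 3)Q(Year 2) = 6×54 + 8×37 + 658×5 + 20×134 = 324 + 296 + 3290 + 2680 = 6590
ΣP(Year 2)Q(Year 2) = 7×54 + 8×37 + 734×5 + 16×134 = 378 + 296 + 3670 + 2144 = 6488
link = 6590/6488 = 1.015721
Chained index = 100 × 1.100158 × 1.015721 = 111.7454

111.75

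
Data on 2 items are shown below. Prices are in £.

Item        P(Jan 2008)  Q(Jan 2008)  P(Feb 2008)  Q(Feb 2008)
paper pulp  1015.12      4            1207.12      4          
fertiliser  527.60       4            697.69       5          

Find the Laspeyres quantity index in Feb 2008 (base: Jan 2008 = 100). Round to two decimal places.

Laspeyres quantity index uses base-period prices as weights.
ΣP(Jan 2008)·Q(Feb 2008) = 1015.12×4 + 527.60×5 = 4060.48 + 2638 = 6698.48
ΣP(Jan 2008)·Q(Jan 2008) = 1015.12×4 + 527.60×4 = 4060.48 + 2110.4 = 6170.88
Index = 6698.48 / 6170.88 × 100 = 108.5498

108.55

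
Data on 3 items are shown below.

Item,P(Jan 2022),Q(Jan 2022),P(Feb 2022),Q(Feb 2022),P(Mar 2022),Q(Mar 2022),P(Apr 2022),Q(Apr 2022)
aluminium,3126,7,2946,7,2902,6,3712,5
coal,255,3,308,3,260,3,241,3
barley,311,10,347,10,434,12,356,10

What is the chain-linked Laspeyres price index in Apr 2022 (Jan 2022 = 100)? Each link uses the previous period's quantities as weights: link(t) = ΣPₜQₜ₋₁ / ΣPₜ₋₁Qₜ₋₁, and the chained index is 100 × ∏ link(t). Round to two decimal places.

Link Jan 2022→Feb 2022:
ΣP(Feb 2022)Q(Jan 2022) = 2946×7 + 308×3 + 347×10 = 20622 + 924 + 3470 = 25016
ΣP(Jan 2022)Q(Jan 2022) = 3126×7 + 255×3 + 311×10 = 21882 + 765 + 3110 = 25757
link = 25016/25757 = 0.971231
Link Feb 2022→Mar 2022:
ΣP(Mar 2022)Q(Feb 2022) = 2902×7 + 260×3 + 434×10 = 20314 + 780 + 4340 = 25434
ΣP(Feb 2022)Q(Feb 2022) = 2946×7 + 308×3 + 347×10 = 20622 + 924 + 3470 = 25016
link = 25434/25016 = 1.016709
Link Mar 2022→Apr 2022:
ΣP(Apr 2022)Q(Mar 2022) = 3712×6 + 241×3 + 356×12 = 22272 + 723 + 4272 = 27267
ΣP(Mar 2022)Q(Mar 2022) = 2902×6 + 260×3 + 434×12 = 17412 + 780 + 5208 = 23400
link = 27267/23400 = 1.165256
Chained index = 100 × 0.971231 × 1.016709 × 1.165256 = 115.0644

115.06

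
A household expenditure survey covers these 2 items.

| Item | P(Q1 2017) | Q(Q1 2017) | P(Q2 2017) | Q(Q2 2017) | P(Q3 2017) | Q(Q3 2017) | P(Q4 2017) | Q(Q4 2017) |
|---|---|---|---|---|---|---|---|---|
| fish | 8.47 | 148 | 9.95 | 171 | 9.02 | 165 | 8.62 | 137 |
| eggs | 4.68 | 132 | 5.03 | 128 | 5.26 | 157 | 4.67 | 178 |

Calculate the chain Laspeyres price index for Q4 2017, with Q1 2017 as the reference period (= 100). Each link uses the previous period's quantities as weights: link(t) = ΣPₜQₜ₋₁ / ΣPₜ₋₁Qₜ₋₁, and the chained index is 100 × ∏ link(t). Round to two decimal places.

Link Q1 2017→Q2 2017:
ΣP(Q2 2017)Q(Q1 2017) = 9.95×148 + 5.03×132 = 1472.6 + 663.96 = 2136.56
ΣP(Q1 2017)Q(Q1 2017) = 8.47×148 + 4.68×132 = 1253.56 + 617.76 = 1871.32
link = 2136.56/1871.32 = 1.141740
Link Q2 2017→Q3 2017:
ΣP(Q3 2017)Q(Q2 2017) = 9.02×171 + 5.26×128 = 1542.42 + 673.28 = 2215.7
ΣP(Q2 2017)Q(Q2 2017) = 9.95×171 + 5.03×128 = 1701.45 + 643.84 = 2345.29
link = 2215.7/2345.29 = 0.944745
Link Q3 2017→Q4 2017:
ΣP(Q4 2017)Q(Q3 2017) = 8.62×165 + 4.67×157 = 1422.3 + 733.19 = 2155.49
ΣP(Q3 2017)Q(Q3 2017) = 9.02×165 + 5.26×157 = 1488.3 + 825.82 = 2314.12
link = 2155.49/2314.12 = 0.931451
Chained index = 100 × 1.141740 × 0.944745 × 0.931451 = 100.4712

100.47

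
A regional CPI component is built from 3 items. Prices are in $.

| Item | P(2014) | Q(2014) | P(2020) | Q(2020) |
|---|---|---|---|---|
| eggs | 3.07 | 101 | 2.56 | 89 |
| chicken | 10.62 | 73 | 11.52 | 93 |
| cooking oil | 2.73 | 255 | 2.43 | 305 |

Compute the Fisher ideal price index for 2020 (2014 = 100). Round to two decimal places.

96.98

Laspeyres component (base-period weights):
ΣP(2020)Q(2014) = 2.56×101 + 11.52×73 + 2.43×255 = 258.56 + 840.96 + 619.65 = 1719.17
ΣP(2014)Q(2014) = 3.07×101 + 10.62×73 + 2.73×255 = 310.07 + 775.26 + 696.15 = 1781.48
L = 1719.17 / 1781.48 × 100 = 96.5023
Paasche component (current-period weights):
ΣP(2020)Q(2020) = 2.56×89 + 11.52×93 + 2.43×305 = 227.84 + 1071.36 + 741.15 = 2040.35
ΣP(2014)Q(2020) = 3.07×89 + 10.62×93 + 2.73×305 = 273.23 + 987.66 + 832.65 = 2093.54
P = 2040.35 / 2093.54 × 100 = 97.4593
Fisher = √(L × P) = √(96.5023 × 97.4593) = 96.9797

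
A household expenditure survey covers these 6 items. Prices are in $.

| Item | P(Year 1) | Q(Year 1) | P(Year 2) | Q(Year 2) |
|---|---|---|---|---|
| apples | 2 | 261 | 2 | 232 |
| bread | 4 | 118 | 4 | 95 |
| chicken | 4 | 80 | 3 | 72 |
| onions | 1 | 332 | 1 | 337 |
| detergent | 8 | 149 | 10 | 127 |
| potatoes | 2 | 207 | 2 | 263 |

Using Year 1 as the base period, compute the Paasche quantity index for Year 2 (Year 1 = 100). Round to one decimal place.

92.0

Paasche quantity index uses current-period prices as weights.
ΣP(Year 2)·Q(Year 2) = 2×232 + 4×95 + 3×72 + 1×337 + 10×127 + 2×263 = 464 + 380 + 216 + 337 + 1270 + 526 = 3193
ΣP(Year 2)·Q(Year 1) = 2×261 + 4×118 + 3×80 + 1×332 + 10×149 + 2×207 = 522 + 472 + 240 + 332 + 1490 + 414 = 3470
Index = 3193 / 3470 × 100 = 92.0173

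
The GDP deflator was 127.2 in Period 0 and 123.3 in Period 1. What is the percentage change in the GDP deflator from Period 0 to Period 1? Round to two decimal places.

Change = (123.3 − 127.2) / 127.2 × 100
       = -3.9 / 127.2 × 100 = -3.0660%

-3.07%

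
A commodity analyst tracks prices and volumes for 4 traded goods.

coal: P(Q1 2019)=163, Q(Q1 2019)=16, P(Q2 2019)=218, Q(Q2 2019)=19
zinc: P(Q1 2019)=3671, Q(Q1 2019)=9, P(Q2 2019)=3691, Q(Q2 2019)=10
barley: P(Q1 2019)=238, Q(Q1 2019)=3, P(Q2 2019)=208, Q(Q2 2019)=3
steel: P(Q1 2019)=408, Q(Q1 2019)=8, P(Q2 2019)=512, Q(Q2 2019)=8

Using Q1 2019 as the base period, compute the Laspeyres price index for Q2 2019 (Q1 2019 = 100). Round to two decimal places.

Laspeyres price index uses base-period quantities as weights.
ΣP(Q2 2019)·Q(Q1 2019) = 218×16 + 3691×9 + 208×3 + 512×8 = 3488 + 33219 + 624 + 4096 = 41427
ΣP(Q1 2019)·Q(Q1 2019) = 163×16 + 3671×9 + 238×3 + 408×8 = 2608 + 33039 + 714 + 3264 = 39625
Index = 41427 / 39625 × 100 = 104.5476

104.55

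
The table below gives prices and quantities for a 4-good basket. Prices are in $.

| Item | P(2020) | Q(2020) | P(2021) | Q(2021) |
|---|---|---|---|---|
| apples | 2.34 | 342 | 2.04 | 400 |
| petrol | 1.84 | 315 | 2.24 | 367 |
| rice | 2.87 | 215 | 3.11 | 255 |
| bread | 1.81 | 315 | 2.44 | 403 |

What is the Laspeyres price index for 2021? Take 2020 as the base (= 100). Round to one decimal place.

Laspeyres price index uses base-period quantities as weights.
ΣP(2021)·Q(2020) = 2.04×342 + 2.24×315 + 3.11×215 + 2.44×315 = 697.68 + 705.6 + 668.65 + 768.6 = 2840.53
ΣP(2020)·Q(2020) = 2.34×342 + 1.84×315 + 2.87×215 + 1.81×315 = 800.28 + 579.6 + 617.05 + 570.15 = 2567.08
Index = 2840.53 / 2567.08 × 100 = 110.6522

110.7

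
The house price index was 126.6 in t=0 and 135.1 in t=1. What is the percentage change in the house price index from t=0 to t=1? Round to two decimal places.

6.71%

Change = (135.1 − 126.6) / 126.6 × 100
       = 8.5 / 126.6 × 100 = 6.7141%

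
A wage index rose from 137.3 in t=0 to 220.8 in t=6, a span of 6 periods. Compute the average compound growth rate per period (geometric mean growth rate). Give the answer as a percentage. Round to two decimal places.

Growth factor = (220.8/137.3)^(1/6) = (1.608157)^(1/6) = 1.082401
Growth rate = 1.082401 − 1 = 0.082401 = 8.2401%

8.24%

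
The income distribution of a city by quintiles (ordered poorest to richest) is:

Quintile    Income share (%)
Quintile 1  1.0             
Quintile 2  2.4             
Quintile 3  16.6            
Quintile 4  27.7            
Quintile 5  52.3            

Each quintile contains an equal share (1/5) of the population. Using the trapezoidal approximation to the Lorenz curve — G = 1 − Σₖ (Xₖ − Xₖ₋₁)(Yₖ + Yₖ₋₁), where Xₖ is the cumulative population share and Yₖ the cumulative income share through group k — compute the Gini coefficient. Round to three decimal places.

Cumulative income shares Yₖ: 0.0100, 0.0340, 0.2000, 0.4770, 1.0000
Σ (Xₖ−Xₖ₋₁)(Yₖ+Yₖ₋₁) = (1/5)(0.0100+0.0000) + (1/5)(0.0340+0.0100) + (1/5)(0.2000+0.0340) + (1/5)(0.4770+0.2000) + (1/5)(1.0000+0.4770)
  = 0.0020 + 0.0088 + 0.0468 + 0.1354 + 0.2954 = 0.4884
G = 1 − 0.4884 = 0.5116

0.512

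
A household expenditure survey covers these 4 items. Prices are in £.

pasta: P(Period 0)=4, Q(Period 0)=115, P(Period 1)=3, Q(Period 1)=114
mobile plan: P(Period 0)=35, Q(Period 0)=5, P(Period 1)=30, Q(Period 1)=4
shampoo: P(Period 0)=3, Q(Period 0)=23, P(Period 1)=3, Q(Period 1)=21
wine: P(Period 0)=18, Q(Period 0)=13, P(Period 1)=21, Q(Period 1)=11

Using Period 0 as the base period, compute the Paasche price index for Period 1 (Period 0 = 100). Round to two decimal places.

88.21

Paasche price index uses current-period quantities as weights.
ΣP(Period 1)·Q(Period 1) = 3×114 + 30×4 + 3×21 + 21×11 = 342 + 120 + 63 + 231 = 756
ΣP(Period 0)·Q(Period 1) = 4×114 + 35×4 + 3×21 + 18×11 = 456 + 140 + 63 + 198 = 857
Index = 756 / 857 × 100 = 88.2147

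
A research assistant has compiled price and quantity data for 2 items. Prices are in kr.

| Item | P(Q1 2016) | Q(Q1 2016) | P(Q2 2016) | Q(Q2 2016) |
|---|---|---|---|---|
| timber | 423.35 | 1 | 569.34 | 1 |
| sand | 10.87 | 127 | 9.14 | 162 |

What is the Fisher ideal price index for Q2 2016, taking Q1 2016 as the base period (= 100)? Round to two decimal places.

Laspeyres component (base-period weights):
ΣP(Q2 2016)Q(Q1 2016) = 569.34×1 + 9.14×127 = 569.34 + 1160.78 = 1730.12
ΣP(Q1 2016)Q(Q1 2016) = 423.35×1 + 10.87×127 = 423.35 + 1380.49 = 1803.84
L = 1730.12 / 1803.84 × 100 = 95.9132
Paasche component (current-period weights):
ΣP(Q2 2016)Q(Q2 2016) = 569.34×1 + 9.14×162 = 569.34 + 1480.68 = 2050.02
ΣP(Q1 2016)Q(Q2 2016) = 423.35×1 + 10.87×162 = 423.35 + 1760.94 = 2184.29
P = 2050.02 / 2184.29 × 100 = 93.8529
Fisher = √(L × P) = √(95.9132 × 93.8529) = 94.8775

94.88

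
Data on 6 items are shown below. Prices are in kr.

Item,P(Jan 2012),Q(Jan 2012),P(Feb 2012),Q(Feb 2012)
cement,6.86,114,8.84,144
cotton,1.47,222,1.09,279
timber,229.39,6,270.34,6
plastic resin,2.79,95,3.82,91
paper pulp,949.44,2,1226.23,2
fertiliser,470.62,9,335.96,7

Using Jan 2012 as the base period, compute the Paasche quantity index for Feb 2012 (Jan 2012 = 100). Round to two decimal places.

Paasche quantity index uses current-period prices as weights.
ΣP(Feb 2012)·Q(Feb 2012) = 8.84×144 + 1.09×279 + 270.34×6 + 3.82×91 + 1226.23×2 + 335.96×7 = 1272.96 + 304.11 + 1622.04 + 347.62 + 2452.46 + 2351.72 = 8350.91
ΣP(Feb 2012)·Q(Jan 2012) = 8.84×114 + 1.09×222 + 270.34×6 + 3.82×95 + 1226.23×2 + 335.96×9 = 1007.76 + 241.98 + 1622.04 + 362.9 + 2452.46 + 3023.64 = 8710.78
Index = 8350.91 / 8710.78 × 100 = 95.8687

95.87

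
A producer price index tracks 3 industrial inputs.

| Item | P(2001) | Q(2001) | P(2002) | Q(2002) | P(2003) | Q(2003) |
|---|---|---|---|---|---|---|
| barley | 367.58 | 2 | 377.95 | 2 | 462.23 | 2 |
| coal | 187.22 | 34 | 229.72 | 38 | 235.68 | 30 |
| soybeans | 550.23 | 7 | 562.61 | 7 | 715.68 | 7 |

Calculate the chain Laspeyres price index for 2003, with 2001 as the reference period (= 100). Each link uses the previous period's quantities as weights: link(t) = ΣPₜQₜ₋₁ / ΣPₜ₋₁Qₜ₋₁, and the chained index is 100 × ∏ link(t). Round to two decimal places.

126.65

Link 2001→2002:
ΣP(2002)Q(2001) = 377.95×2 + 229.72×34 + 562.61×7 = 755.9 + 7810.48 + 3938.27 = 12504.65
ΣP(2001)Q(2001) = 367.58×2 + 187.22×34 + 550.23×7 = 735.16 + 6365.48 + 3851.61 = 10952.25
link = 12504.65/10952.25 = 1.141743
Link 2002→2003:
ΣP(2003)Q(2002) = 462.23×2 + 235.68×38 + 715.68×7 = 924.46 + 8955.84 + 5009.76 = 14890.06
ΣP(2002)Q(2002) = 377.95×2 + 229.72×38 + 562.61×7 = 755.9 + 8729.36 + 3938.27 = 13423.53
link = 14890.06/13423.53 = 1.109251
Chained index = 100 × 1.141743 × 1.109251 = 126.6479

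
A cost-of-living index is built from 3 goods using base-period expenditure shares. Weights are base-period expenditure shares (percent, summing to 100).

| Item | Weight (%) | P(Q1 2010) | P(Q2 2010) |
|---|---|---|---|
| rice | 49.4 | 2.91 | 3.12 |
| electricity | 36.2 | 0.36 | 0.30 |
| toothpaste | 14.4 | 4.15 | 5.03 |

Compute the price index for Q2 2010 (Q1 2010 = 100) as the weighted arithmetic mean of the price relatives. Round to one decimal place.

100.6

rice: 49.4 × (3.12/2.91) = 49.4 × 1.072165 = 52.9649
electricity: 36.2 × (0.30/0.36) = 36.2 × 0.833333 = 30.1667
toothpaste: 14.4 × (5.03/4.15) = 14.4 × 1.212048 = 17.4535
Index = Σ wᵢ·(p₁ᵢ/p₀ᵢ) = 52.9649 + 30.1667 + 17.4535 = 100.5851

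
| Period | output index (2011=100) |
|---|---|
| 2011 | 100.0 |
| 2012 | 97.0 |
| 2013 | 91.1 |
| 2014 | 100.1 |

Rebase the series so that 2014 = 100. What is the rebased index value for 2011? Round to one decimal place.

99.9

Rebased(2011) = 100.0 / 100.1 × 100 = 99.9001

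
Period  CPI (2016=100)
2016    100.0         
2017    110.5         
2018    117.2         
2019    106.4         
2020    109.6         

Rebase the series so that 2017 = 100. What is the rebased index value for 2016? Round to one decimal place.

90.5

Rebased(2016) = 100.0 / 110.5 × 100 = 90.4977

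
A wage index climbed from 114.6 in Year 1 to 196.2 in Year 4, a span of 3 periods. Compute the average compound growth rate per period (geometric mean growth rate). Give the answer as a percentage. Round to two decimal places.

Growth factor = (196.2/114.6)^(1/3) = (1.712042)^(1/3) = 1.196295
Growth rate = 1.196295 − 1 = 0.196295 = 19.6295%

19.63%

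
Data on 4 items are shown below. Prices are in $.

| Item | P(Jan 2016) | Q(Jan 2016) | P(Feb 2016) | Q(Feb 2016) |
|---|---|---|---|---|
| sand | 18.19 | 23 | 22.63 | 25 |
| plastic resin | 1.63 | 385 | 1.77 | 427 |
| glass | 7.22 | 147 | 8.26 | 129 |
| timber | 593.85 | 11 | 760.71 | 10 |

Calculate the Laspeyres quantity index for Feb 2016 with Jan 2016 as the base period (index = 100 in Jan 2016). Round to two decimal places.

Laspeyres quantity index uses base-period prices as weights.
ΣP(Jan 2016)·Q(Feb 2016) = 18.19×25 + 1.63×427 + 7.22×129 + 593.85×10 = 454.75 + 696.01 + 931.38 + 5938.5 = 8020.64
ΣP(Jan 2016)·Q(Jan 2016) = 18.19×23 + 1.63×385 + 7.22×147 + 593.85×11 = 418.37 + 627.55 + 1061.34 + 6532.35 = 8639.61
Index = 8020.64 / 8639.61 × 100 = 92.8357

92.84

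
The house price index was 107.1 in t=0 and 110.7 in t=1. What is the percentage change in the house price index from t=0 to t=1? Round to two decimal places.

Change = (110.7 − 107.1) / 107.1 × 100
       = 3.6 / 107.1 × 100 = 3.3613%

3.36%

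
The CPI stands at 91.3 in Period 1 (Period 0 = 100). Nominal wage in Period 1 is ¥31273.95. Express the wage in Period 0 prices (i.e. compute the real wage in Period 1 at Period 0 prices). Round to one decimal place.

Real = Nominal ÷ (Index/100) = 31273.95 ÷ (91.3/100)
     = 31273.95 ÷ 0.913 = 34254.0526

34254.1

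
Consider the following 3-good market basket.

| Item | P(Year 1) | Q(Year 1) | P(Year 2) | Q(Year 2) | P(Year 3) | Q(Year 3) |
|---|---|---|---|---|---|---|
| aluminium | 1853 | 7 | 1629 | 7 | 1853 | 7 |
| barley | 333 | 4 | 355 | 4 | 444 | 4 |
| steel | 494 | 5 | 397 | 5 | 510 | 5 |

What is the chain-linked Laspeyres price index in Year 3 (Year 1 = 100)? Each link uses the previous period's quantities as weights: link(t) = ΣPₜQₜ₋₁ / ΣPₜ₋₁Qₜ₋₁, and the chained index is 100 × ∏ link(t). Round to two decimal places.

Link Year 1→Year 2:
ΣP(Year 2)Q(Year 1) = 1629×7 + 355×4 + 397×5 = 11403 + 1420 + 1985 = 14808
ΣP(Year 1)Q(Year 1) = 1853×7 + 333×4 + 494×5 = 12971 + 1332 + 2470 = 16773
link = 14808/16773 = 0.882847
Link Year 2→Year 3:
ΣP(Year 3)Q(Year 2) = 1853×7 + 444×4 + 510×5 = 12971 + 1776 + 2550 = 17297
ΣP(Year 2)Q(Year 2) = 1629×7 + 355×4 + 397×5 = 11403 + 1420 + 1985 = 14808
link = 17297/14808 = 1.168085
Chained index = 100 × 0.882847 × 1.168085 = 103.1241

103.12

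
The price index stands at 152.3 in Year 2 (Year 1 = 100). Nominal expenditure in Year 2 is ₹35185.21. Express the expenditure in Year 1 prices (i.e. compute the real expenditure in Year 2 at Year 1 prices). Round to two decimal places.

Real = Nominal ÷ (Index/100) = 35185.21 ÷ (152.3/100)
     = 35185.21 ÷ 1.523 = 23102.5673

23102.57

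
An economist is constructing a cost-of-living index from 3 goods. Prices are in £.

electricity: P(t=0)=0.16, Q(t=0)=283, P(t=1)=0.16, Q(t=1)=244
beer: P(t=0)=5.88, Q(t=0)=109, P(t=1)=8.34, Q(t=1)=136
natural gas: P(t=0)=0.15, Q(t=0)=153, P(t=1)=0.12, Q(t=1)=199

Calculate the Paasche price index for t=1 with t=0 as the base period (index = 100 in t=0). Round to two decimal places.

137.83

Paasche price index uses current-period quantities as weights.
ΣP(t=1)·Q(t=1) = 0.16×244 + 8.34×136 + 0.12×199 = 39.04 + 1134.24 + 23.88 = 1197.16
ΣP(t=0)·Q(t=1) = 0.16×244 + 5.88×136 + 0.15×199 = 39.04 + 799.68 + 29.85 = 868.57
Index = 1197.16 / 868.57 × 100 = 137.8311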